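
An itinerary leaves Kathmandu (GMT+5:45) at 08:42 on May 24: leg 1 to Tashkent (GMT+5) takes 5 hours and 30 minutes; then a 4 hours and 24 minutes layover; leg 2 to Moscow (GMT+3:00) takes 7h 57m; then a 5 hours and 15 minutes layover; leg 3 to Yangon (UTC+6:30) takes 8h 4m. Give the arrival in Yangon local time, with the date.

16:37 on May 25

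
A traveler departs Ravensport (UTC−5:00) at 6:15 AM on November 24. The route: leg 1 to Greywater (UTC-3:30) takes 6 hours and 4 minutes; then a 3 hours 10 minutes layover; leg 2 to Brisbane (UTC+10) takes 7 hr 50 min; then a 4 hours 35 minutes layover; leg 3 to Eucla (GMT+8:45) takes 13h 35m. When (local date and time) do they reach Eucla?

Convert departure to UTC: 6:15 AM + 5:00 = 11:15 AM UTC on Nov 24.
Add 6 hours and 4 minutes leg 1 → 5:19 PM UTC.
Add 3 hours and 10 minutes layover in Greywater → 8:29 PM UTC.
Add 7 hours 50 minutes leg 2 → 4:19 AM UTC (Nov 25).
Add 4 hours 35 minutes layover in Brisbane → 8:54 AM UTC.
Add 13 hours 35 minutes leg 3 → 10:29 PM UTC.
Eucla is UTC+8:45, so local arrival = 10:29 PM + 8:45 = 7:14 AM on Nov 26.

7:14 AM on November 26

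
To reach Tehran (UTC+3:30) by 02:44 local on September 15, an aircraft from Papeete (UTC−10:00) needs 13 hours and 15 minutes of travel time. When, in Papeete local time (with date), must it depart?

23:59 on Sep 13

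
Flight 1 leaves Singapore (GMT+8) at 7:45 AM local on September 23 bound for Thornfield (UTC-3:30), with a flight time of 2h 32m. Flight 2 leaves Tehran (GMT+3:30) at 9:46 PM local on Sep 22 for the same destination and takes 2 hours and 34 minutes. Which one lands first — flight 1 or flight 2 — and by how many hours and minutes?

Flight 1 in UTC: 7:45 AM − 8:00 = 11:45 PM on Sep 22.
+2 hours 32 minutes → arrive 2:17 AM UTC on Sep 23.
Flight 2 in UTC: 9:46 PM − 3:30 = 6:16 PM on Sep 22.
+2 hours 34 minutes → arrive 8:50 PM UTC on Sep 22.
Flight 2 lands earlier by 5 hours 27 minutes.

the second, by 5 hours 27 minutes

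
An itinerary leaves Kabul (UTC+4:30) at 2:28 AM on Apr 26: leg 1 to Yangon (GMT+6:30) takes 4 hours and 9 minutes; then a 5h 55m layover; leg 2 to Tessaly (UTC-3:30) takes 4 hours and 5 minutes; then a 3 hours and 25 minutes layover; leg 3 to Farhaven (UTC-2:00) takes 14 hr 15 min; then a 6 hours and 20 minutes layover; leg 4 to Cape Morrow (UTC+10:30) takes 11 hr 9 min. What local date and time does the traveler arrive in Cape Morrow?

Convert departure to UTC: 2:28 AM − 4:30 = 9:58 PM UTC on Apr 25.
Add 4 hours 9 minutes leg 1 → 2:07 AM UTC (Apr 26).
Add 5 hours 55 minutes layover in Yangon → 8:02 AM UTC.
Add 4 hours 5 minutes leg 2 → 12:07 PM UTC.
Add 3 hours 25 minutes layover in Tessaly → 3:32 PM UTC.
Add 14 hours 15 minutes leg 3 → 5:47 AM UTC (Apr 27).
Add 6 hours 20 minutes layover in Farhaven → 12:07 PM UTC.
Add 11 hours 9 minutes leg 4 → 11:16 PM UTC.
Cape Morrow is UTC+10:30, so local arrival = 11:16 PM + 10:30 = 9:46 AM on Apr 28.

9:46 AM on Apr 28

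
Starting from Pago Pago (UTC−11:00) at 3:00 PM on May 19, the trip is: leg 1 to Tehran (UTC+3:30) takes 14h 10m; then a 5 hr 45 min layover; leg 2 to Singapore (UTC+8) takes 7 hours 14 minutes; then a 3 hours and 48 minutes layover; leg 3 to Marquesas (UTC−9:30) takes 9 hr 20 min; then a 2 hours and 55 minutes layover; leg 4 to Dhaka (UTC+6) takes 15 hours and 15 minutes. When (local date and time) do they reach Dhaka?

6:27 PM on May 22

Convert departure to UTC: 3:00 PM + 11:00 = 2:00 AM UTC on May 20.
Add 14 hours and 10 minutes leg 1 → 4:10 PM UTC.
Add 5 hours and 45 minutes layover in Tehran → 9:55 PM UTC.
Add 7 hours and 14 minutes leg 2 → 5:09 AM UTC (May 21).
Add 3 hours 48 minutes layover in Singapore → 8:57 AM UTC.
Add 9 hours and 20 minutes leg 3 → 6:17 PM UTC.
Add 2 hours and 55 minutes layover in Marquesas → 9:12 PM UTC.
Add 15 hours and 15 minutes leg 4 → 12:27 PM UTC (May 22).
Dhaka is UTC+6:00, so local arrival = 12:27 PM + 6:00 = 6:27 PM on May 22.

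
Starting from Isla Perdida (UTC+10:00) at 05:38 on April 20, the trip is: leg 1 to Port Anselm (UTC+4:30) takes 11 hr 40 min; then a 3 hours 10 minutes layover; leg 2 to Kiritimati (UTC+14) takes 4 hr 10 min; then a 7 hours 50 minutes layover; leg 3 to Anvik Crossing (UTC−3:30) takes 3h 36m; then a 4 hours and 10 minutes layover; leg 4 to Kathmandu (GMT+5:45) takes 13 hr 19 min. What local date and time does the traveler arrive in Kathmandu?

01:18 on Apr 22

Convert departure to UTC: 05:38 − 10:00 = 19:38 UTC on Apr 19.
Add 11 hours 40 minutes leg 1 → 07:18 UTC (Apr 20).
Add 3 hours 10 minutes layover in Port Anselm → 10:28 UTC.
Add 4 hours and 10 minutes leg 2 → 14:38 UTC.
Add 7 hours 50 minutes layover in Kiritimati → 22:28 UTC.
Add 3 hours 36 minutes leg 3 → 02:04 UTC (Apr 21).
Add 4 hours 10 minutes layover in Anvik Crossing → 06:14 UTC.
Add 13 hours 19 minutes leg 4 → 19:33 UTC.
Kathmandu is UTC+5:45, so local arrival = 19:33 + 5:45 = 01:18 on Apr 22.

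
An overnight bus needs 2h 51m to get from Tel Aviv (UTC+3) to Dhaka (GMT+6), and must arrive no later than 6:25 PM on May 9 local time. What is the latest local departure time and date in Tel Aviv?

12:34 PM on May 9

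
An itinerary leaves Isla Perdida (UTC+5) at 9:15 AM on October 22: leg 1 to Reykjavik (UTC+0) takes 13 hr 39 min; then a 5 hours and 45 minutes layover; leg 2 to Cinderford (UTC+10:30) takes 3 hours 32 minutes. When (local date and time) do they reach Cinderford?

Convert departure to UTC: 9:15 AM − 5:00 = 4:15 AM UTC on Oct 22.
Add 13 hours 39 minutes leg 1 → 5:54 PM UTC.
Add 5 hours and 45 minutes layover in Reykjavik → 11:39 PM UTC.
Add 3 hours and 32 minutes leg 2 → 3:11 AM UTC (Oct 23).
Cinderford is UTC+10:30, so local arrival = 3:11 AM + 10:30 = 1:41 PM on Oct 23.

1:41 PM on Oct 23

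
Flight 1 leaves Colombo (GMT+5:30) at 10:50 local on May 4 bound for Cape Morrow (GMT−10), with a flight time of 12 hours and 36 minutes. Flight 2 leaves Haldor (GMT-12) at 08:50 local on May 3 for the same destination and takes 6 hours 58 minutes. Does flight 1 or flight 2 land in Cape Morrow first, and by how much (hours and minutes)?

the second, by 14 hours 8 minutes

Flight 1 in UTC: 10:50 − 5:30 = 05:20 on May 4.
+12 hours and 36 minutes → arrive 17:56 UTC on May 4.
Flight 2 in UTC: 08:50 + 12:00 = 20:50 on May 3.
+6 hours and 58 minutes → arrive 03:48 UTC on May 4.
Flight 2 lands earlier by 14 hours 8 minutes.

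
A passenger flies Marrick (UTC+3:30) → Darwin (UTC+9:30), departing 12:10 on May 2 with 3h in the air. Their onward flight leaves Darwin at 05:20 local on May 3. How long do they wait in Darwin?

8 hours 10 minutes

Convert departure to UTC: 12:10 − 3:30 = 08:40 UTC on May 2.
Add 3 hours flight time → 11:40 UTC.
Darwin is UTC+9:30, so local arrival = 11:40 + 9:30 = 21:10 on May 2.
Layover = 05:20 − 21:10 (+1 day) = 8 hours 10 minutes.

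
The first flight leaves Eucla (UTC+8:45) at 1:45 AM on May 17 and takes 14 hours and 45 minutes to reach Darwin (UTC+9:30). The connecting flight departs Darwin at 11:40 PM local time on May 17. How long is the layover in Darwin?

6 hours 25 minutes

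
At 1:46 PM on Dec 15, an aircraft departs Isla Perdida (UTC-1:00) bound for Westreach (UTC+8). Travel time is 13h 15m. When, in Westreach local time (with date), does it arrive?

Convert departure to UTC: 1:46 PM + 1:00 = 2:46 PM UTC on Dec 15.
Add 13 hours 15 minutes travel time → 4:01 AM UTC (Dec 16).
Westreach is UTC+8:00, so local arrival = 4:01 AM + 8:00 = 12:01 PM on Dec 16.

12:01 PM on December 16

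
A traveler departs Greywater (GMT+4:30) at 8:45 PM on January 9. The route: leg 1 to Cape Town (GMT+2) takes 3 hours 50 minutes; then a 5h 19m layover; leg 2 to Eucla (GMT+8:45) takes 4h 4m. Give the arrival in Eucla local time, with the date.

Convert departure to UTC: 8:45 PM − 4:30 = 4:15 PM UTC on Jan 9.
Add 3 hours and 50 minutes leg 1 → 8:05 PM UTC.
Add 5 hours 19 minutes layover in Cape Town → 1:24 AM UTC (Jan 10).
Add 4 hours 4 minutes leg 2 → 5:28 AM UTC.
Eucla is UTC+8:45, so local arrival = 5:28 AM + 8:45 = 2:13 PM on Jan 10.

2:13 PM on January 10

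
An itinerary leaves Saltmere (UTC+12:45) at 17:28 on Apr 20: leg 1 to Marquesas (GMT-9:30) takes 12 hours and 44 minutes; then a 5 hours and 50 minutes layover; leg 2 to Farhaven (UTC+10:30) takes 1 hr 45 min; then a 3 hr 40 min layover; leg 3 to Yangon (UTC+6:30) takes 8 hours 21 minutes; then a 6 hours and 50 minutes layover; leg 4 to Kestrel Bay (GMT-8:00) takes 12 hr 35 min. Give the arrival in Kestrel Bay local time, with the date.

00:28 on April 22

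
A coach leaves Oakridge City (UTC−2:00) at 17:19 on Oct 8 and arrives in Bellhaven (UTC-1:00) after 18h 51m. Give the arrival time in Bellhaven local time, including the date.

Convert departure to UTC: 17:19 + 2:00 = 19:19 UTC on Oct 8.
Add 18 hours and 51 minutes travel time → 14:10 UTC (Oct 9).
Bellhaven is UTC−1:00, so local arrival = 14:10 − 1:00 = 13:10 on Oct 9.

13:10 on October 9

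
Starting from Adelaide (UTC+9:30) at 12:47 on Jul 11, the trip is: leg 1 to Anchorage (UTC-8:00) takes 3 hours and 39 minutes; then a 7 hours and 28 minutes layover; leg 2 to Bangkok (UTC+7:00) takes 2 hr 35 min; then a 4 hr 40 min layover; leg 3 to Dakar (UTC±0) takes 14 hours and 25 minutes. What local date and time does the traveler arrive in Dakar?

12:04 on July 12

Convert departure to UTC: 12:47 − 9:30 = 03:17 UTC on Jul 11.
Add 3 hours and 39 minutes leg 1 → 06:56 UTC.
Add 7 hours 28 minutes layover in Anchorage → 14:24 UTC.
Add 2 hours and 35 minutes leg 2 → 16:59 UTC.
Add 4 hours and 40 minutes layover in Bangkok → 21:39 UTC.
Add 14 hours 25 minutes leg 3 → 12:04 UTC (Jul 12).
Dakar is UTC+0, so local arrival is the same: 12:04 on Jul 12.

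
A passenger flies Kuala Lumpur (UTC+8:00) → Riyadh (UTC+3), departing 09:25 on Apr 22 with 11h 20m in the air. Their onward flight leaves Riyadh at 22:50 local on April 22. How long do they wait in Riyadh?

Convert departure to UTC: 09:25 − 8:00 = 01:25 UTC on Apr 22.
Add 11 hours 20 minutes flight time → 12:45 UTC.
Riyadh is UTC+3:00, so local arrival = 12:45 + 3:00 = 15:45 on Apr 22.
Layover = 22:50 − 15:45 = 7 hours 5 minutes.

7 hours 5 minutes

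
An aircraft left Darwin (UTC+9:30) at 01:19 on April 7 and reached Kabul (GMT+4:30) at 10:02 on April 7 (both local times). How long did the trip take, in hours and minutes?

Departure in UTC: 01:19 − 9:30 = 15:49 on Apr 6.
Arrival in UTC: 10:02 − 4:30 = 05:32 on Apr 7.
Elapsed = 05:32 − 15:49 (+1 day) = 13 hours 43 minutes.

13 hours 43 minutes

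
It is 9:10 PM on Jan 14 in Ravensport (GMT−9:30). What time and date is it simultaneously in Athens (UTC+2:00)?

In UTC: 9:10 PM + 9:30 = 6:40 AM on Jan 15.
Athens is UTC+2:00: 6:40 AM + 2:00 = 8:40 AM on Jan 15.

8:40 AM on January 15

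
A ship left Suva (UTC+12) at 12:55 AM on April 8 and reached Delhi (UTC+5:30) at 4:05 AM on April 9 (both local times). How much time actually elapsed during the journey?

33 hours 40 minutes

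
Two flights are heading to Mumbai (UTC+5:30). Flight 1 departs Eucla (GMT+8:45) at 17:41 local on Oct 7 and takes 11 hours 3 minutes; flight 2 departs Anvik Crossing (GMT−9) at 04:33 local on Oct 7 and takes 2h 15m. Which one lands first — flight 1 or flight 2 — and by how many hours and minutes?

the second, by 4 hours 11 minutes

Flight 1 in UTC: 17:41 − 8:45 = 08:56 on Oct 7.
+11 hours 3 minutes → arrive 19:59 UTC on Oct 7.
Flight 2 in UTC: 04:33 + 9:00 = 13:33 on Oct 7.
+2 hours 15 minutes → arrive 15:48 UTC on Oct 7.
Flight 2 lands earlier by 4 hours 11 minutes.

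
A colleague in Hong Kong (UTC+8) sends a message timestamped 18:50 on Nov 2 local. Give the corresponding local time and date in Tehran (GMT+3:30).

In UTC: 18:50 − 8:00 = 10:50 on Nov 2.
Tehran is UTC+3:30: 10:50 + 3:30 = 14:20 on Nov 2.

14:20 on November 2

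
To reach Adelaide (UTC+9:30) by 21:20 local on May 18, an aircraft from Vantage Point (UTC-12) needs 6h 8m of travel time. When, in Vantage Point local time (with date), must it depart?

Target arrival in UTC: 21:20 − 9:30 = 11:50 on May 18.
Subtract 6 hours and 8 minutes → departure 05:42 UTC on May 18.
Vantage Point is UTC−12:00: 05:42 − 12:00 = 17:42 on May 17.

17:42 on May 17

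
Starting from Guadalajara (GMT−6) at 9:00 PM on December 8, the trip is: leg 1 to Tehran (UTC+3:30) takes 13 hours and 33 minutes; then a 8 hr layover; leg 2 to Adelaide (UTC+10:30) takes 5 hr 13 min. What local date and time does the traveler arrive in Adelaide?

4:16 PM on December 10

Convert departure to UTC: 9:00 PM + 6:00 = 3:00 AM UTC on Dec 9.
Add 13 hours 33 minutes leg 1 → 4:33 PM UTC.
Add 8 hours layover in Tehran → 12:33 AM UTC (Dec 10).
Add 5 hours and 13 minutes leg 2 → 5:46 AM UTC.
Adelaide is UTC+10:30, so local arrival = 5:46 AM + 10:30 = 4:16 PM on Dec 10.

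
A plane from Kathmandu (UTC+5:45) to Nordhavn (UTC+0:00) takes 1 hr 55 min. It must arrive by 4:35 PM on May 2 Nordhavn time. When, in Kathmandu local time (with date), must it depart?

Target arrival is already UTC: 4:35 PM on May 2.
Subtract 1 hour 55 minutes → departure 2:40 PM UTC on May 2.
Kathmandu is UTC+5:45: 2:40 PM + 5:45 = 8:25 PM on May 2.

8:25 PM on May 2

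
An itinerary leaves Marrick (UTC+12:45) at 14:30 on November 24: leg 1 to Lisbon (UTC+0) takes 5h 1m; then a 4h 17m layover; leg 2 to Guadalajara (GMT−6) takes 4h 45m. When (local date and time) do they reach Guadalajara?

Convert departure to UTC: 14:30 − 12:45 = 01:45 UTC on Nov 24.
Add 5 hours and 1 minute leg 1 → 06:46 UTC.
Add 4 hours and 17 minutes layover in Lisbon → 11:03 UTC.
Add 4 hours 45 minutes leg 2 → 15:48 UTC.
Guadalajara is UTC−6:00, so local arrival = 15:48 − 6:00 = 09:48 on Nov 24.

09:48 on November 24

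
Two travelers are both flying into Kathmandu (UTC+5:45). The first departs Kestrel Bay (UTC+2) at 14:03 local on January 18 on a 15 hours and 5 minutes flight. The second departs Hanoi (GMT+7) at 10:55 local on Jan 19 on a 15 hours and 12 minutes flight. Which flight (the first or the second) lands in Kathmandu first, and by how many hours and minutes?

Flight 1 in UTC: 14:03 − 2:00 = 12:03 on Jan 18.
+15 hours 5 minutes → arrive 03:08 UTC on Jan 19.
Flight 2 in UTC: 10:55 − 7:00 = 03:55 on Jan 19.
+15 hours 12 minutes → arrive 19:07 UTC on Jan 19.
Flight 1 lands earlier by 15 hours 59 minutes.

the first, by 15 hours 59 minutes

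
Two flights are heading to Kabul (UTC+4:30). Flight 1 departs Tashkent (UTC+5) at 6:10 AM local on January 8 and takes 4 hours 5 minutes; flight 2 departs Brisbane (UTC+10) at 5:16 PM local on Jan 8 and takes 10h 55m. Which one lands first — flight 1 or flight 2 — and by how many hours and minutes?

Flight 1 in UTC: 6:10 AM − 5:00 = 1:10 AM on Jan 8.
+4 hours 5 minutes → arrive 5:15 AM UTC on Jan 8.
Flight 2 in UTC: 5:16 PM − 10:00 = 7:16 AM on Jan 8.
+10 hours and 55 minutes → arrive 6:11 PM UTC on Jan 8.
Flight 1 lands earlier by 12 hours 56 minutes.

the first, by 12 hours 56 minutes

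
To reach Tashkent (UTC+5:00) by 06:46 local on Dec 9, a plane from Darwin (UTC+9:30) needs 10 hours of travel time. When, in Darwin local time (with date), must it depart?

01:16 on December 9

Target arrival in UTC: 06:46 − 5:00 = 01:46 on Dec 9.
Subtract 10 hours → departure 15:46 UTC on Dec 8.
Darwin is UTC+9:30: 15:46 + 9:30 = 01:16 on Dec 9.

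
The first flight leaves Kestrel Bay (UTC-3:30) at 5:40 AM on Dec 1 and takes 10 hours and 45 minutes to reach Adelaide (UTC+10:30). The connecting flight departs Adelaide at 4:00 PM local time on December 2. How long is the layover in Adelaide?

9 hours 35 minutes

Convert departure to UTC: 5:40 AM + 3:30 = 9:10 AM UTC on Dec 1.
Add 10 hours 45 minutes flight time → 7:55 PM UTC.
Adelaide is UTC+10:30, so local arrival = 7:55 PM + 10:30 = 6:25 AM on Dec 2.
Layover = 4:00 PM − 6:25 AM = 9 hours 35 minutes.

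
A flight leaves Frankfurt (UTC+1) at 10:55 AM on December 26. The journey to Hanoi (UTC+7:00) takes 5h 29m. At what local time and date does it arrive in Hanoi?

10:24 PM on Dec 26

Convert departure to UTC: 10:55 AM − 1:00 = 9:55 AM UTC on Dec 26.
Add 5 hours 29 minutes travel time → 3:24 PM UTC.
Hanoi is UTC+7:00, so local arrival = 3:24 PM + 7:00 = 10:24 PM on Dec 26.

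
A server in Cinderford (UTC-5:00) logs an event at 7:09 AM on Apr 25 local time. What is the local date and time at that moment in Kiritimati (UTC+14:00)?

2:09 AM on April 26

In UTC: 7:09 AM + 5:00 = 12:09 PM on Apr 25.
Kiritimati is UTC+14:00: 12:09 PM + 14:00 = 2:09 AM on Apr 26.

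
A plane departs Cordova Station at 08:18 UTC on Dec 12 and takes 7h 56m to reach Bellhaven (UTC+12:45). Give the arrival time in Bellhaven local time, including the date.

Departure is given in UTC: 08:18 on Dec 12.
Add 7 hours 56 minutes → 16:14 UTC.
Bellhaven is UTC+12:45: 16:14 + 12:45 = 04:59 on Dec 13.

04:59 on December 13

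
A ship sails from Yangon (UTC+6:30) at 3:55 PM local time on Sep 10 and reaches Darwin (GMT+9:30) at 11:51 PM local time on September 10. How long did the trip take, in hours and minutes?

Departure in UTC: 3:55 PM − 6:30 = 9:25 AM on Sep 10.
Arrival in UTC: 11:51 PM − 9:30 = 2:21 PM on Sep 10.
Elapsed = 2:21 PM − 9:25 AM = 4 hours 56 minutes.

4 hours 56 minutes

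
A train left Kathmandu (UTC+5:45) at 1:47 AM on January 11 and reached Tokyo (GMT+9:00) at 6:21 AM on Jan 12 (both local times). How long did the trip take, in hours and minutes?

25 hours 19 minutes

Departure in UTC: 1:47 AM − 5:45 = 8:02 PM on Jan 10.
Arrival in UTC: 6:21 AM − 9:00 = 9:21 PM on Jan 11.
Elapsed = 9:21 PM − 8:02 PM (+1 day) = 25 hours 19 minutes.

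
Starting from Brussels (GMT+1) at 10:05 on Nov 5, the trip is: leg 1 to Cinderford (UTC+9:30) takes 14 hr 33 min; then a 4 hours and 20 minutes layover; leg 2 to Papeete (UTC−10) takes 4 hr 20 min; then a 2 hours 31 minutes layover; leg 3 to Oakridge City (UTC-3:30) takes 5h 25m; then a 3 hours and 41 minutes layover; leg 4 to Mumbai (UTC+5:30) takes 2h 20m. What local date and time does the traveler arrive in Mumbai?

Convert departure to UTC: 10:05 − 1:00 = 09:05 UTC on Nov 5.
Add 14 hours and 33 minutes leg 1 → 23:38 UTC.
Add 4 hours 20 minutes layover in Cinderford → 03:58 UTC (Nov 6).
Add 4 hours and 20 minutes leg 2 → 08:18 UTC.
Add 2 hours 31 minutes layover in Papeete → 10:49 UTC.
Add 5 hours and 25 minutes leg 3 → 16:14 UTC.
Add 3 hours and 41 minutes layover in Oakridge City → 19:55 UTC.
Add 2 hours and 20 minutes leg 4 → 22:15 UTC.
Mumbai is UTC+5:30, so local arrival = 22:15 + 5:30 = 03:45 on Nov 7.

03:45 on November 7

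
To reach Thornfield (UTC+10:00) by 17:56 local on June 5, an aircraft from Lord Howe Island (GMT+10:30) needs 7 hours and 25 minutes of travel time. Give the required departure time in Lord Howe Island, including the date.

Target arrival in UTC: 17:56 − 10:00 = 07:56 on Jun 5.
Subtract 7 hours and 25 minutes → departure 00:31 UTC on Jun 5.
Lord Howe Island is UTC+10:30: 00:31 + 10:30 = 11:01 on Jun 5.

11:01 on June 5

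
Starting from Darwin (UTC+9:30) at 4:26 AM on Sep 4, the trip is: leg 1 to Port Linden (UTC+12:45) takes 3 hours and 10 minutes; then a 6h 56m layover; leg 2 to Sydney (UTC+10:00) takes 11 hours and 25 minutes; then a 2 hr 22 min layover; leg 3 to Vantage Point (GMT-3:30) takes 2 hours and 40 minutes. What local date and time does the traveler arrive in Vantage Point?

Convert departure to UTC: 4:26 AM − 9:30 = 6:56 PM UTC on Sep 3.
Add 3 hours 10 minutes leg 1 → 10:06 PM UTC.
Add 6 hours 56 minutes layover in Port Linden → 5:02 AM UTC (Sep 4).
Add 11 hours 25 minutes leg 2 → 4:27 PM UTC.
Add 2 hours and 22 minutes layover in Sydney → 6:49 PM UTC.
Add 2 hours and 40 minutes leg 3 → 9:29 PM UTC.
Vantage Point is UTC−3:30, so local arrival = 9:29 PM − 3:30 = 5:59 PM on Sep 4.

5:59 PM on Sep 4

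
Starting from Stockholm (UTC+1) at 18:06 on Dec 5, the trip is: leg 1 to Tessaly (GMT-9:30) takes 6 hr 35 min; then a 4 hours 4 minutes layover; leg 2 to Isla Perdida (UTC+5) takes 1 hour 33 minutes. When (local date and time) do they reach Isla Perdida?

10:18 on December 6

Convert departure to UTC: 18:06 − 1:00 = 17:06 UTC on Dec 5.
Add 6 hours and 35 minutes leg 1 → 23:41 UTC.
Add 4 hours 4 minutes layover in Tessaly → 03:45 UTC (Dec 6).
Add 1 hour 33 minutes leg 2 → 05:18 UTC.
Isla Perdida is UTC+5:00, so local arrival = 05:18 + 5:00 = 10:18 on Dec 6.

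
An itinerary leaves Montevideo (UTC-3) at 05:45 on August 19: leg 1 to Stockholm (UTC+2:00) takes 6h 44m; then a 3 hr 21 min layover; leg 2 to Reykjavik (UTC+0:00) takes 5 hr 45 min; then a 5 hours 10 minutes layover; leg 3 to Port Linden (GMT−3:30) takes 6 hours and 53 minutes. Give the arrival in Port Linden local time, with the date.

09:08 on Aug 20

Convert departure to UTC: 05:45 + 3:00 = 08:45 UTC on Aug 19.
Add 6 hours 44 minutes leg 1 → 15:29 UTC.
Add 3 hours and 21 minutes layover in Stockholm → 18:50 UTC.
Add 5 hours and 45 minutes leg 2 → 00:35 UTC (Aug 20).
Add 5 hours 10 minutes layover in Reykjavik → 05:45 UTC.
Add 6 hours and 53 minutes leg 3 → 12:38 UTC.
Port Linden is UTC−3:30, so local arrival = 12:38 − 3:30 = 09:08 on Aug 20.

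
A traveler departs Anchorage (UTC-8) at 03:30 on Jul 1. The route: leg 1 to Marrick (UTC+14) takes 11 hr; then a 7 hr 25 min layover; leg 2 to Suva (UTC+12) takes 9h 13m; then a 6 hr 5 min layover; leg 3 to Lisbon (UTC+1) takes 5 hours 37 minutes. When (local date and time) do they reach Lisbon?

Convert departure to UTC: 03:30 + 8:00 = 11:30 UTC on Jul 1.
Add 11 hours leg 1 → 22:30 UTC.
Add 7 hours and 25 minutes layover in Marrick → 05:55 UTC (Jul 2).
Add 9 hours and 13 minutes leg 2 → 15:08 UTC.
Add 6 hours 5 minutes layover in Suva → 21:13 UTC.
Add 5 hours and 37 minutes leg 3 → 02:50 UTC (Jul 3).
Lisbon is UTC+1:00, so local arrival = 02:50 + 1:00 = 03:50 on Jul 3.

03:50 on July 3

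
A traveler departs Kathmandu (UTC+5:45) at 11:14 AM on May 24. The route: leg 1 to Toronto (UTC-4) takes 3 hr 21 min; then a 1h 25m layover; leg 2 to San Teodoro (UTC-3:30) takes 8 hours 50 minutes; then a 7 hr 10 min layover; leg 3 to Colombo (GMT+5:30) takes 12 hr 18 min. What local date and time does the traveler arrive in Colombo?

Convert departure to UTC: 11:14 AM − 5:45 = 5:29 AM UTC on May 24.
Add 3 hours 21 minutes leg 1 → 8:50 AM UTC.
Add 1 hour and 25 minutes layover in Toronto → 10:15 AM UTC.
Add 8 hours 50 minutes leg 2 → 7:05 PM UTC.
Add 7 hours and 10 minutes layover in San Teodoro → 2:15 AM UTC (May 25).
Add 12 hours and 18 minutes leg 3 → 2:33 PM UTC.
Colombo is UTC+5:30, so local arrival = 2:33 PM + 5:30 = 8:03 PM on May 25.

8:03 PM on May 25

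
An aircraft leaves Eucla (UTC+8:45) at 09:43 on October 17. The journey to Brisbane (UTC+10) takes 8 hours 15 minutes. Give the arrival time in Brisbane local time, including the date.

Convert departure to UTC: 09:43 − 8:45 = 00:58 UTC on Oct 17.
Add 8 hours and 15 minutes travel time → 09:13 UTC.
Brisbane is UTC+10:00, so local arrival = 09:13 + 10:00 = 19:13 on Oct 17.

19:13 on October 17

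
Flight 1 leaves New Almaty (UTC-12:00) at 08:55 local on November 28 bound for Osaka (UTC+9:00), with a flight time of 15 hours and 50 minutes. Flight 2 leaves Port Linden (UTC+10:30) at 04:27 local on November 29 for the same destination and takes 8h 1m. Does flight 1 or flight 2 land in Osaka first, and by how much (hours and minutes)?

Flight 1 in UTC: 08:55 + 12:00 = 20:55 on Nov 28.
+15 hours and 50 minutes → arrive 12:45 UTC on Nov 29.
Flight 2 in UTC: 04:27 − 10:30 = 17:57 on Nov 28.
+8 hours and 1 minute → arrive 01:58 UTC on Nov 29.
Flight 2 lands earlier by 10 hours 47 minutes.

the second, by 10 hours 47 minutes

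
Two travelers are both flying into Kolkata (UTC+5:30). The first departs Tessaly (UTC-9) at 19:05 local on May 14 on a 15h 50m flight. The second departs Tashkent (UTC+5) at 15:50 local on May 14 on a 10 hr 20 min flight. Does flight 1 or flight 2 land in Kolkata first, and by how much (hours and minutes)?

the second, by 22 hours 45 minutes

Flight 1 in UTC: 19:05 + 9:00 = 04:05 on May 15.
+15 hours 50 minutes → arrive 19:55 UTC on May 15.
Flight 2 in UTC: 15:50 − 5:00 = 10:50 on May 14.
+10 hours 20 minutes → arrive 21:10 UTC on May 14.
Flight 2 lands earlier by 22 hours 45 minutes.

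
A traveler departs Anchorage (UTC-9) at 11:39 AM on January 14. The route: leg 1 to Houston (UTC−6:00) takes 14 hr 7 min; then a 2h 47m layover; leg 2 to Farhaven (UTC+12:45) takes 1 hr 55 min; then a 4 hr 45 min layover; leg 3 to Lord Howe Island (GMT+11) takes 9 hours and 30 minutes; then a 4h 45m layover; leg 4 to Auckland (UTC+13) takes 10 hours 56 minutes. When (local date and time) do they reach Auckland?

10:24 AM on January 17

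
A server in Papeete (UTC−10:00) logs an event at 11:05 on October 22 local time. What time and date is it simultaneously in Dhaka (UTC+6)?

In UTC: 11:05 + 10:00 = 21:05 on Oct 22.
Dhaka is UTC+6:00: 21:05 + 6:00 = 03:05 on Oct 23.

03:05 on Oct 23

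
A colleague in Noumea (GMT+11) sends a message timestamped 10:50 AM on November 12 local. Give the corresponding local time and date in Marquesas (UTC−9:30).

In UTC: 10:50 AM − 11:00 = 11:50 PM on Nov 11.
Marquesas is UTC−9:30: 11:50 PM − 9:30 = 2:20 PM on Nov 11.

2:20 PM on November 11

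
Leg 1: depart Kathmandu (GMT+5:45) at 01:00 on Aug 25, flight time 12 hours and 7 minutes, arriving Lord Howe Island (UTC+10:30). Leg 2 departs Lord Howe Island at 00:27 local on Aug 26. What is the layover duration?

Convert departure to UTC: 01:00 − 5:45 = 19:15 UTC on Aug 24.
Add 12 hours and 7 minutes flight time → 07:22 UTC (Aug 25).
Lord Howe Island is UTC+10:30, so local arrival = 07:22 + 10:30 = 17:52 on Aug 25.
Layover = 00:27 − 17:52 (+1 day) = 6 hours 35 minutes.

6 hours 35 minutes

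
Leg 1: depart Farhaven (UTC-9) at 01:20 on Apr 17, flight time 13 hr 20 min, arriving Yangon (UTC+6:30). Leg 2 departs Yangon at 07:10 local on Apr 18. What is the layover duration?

Convert departure to UTC: 01:20 + 9:00 = 10:20 UTC on Apr 17.
Add 13 hours 20 minutes flight time → 23:40 UTC.
Yangon is UTC+6:30, so local arrival = 23:40 + 6:30 = 06:10 on Apr 18.
Layover = 07:10 − 06:10 = 1 hour.

1 hour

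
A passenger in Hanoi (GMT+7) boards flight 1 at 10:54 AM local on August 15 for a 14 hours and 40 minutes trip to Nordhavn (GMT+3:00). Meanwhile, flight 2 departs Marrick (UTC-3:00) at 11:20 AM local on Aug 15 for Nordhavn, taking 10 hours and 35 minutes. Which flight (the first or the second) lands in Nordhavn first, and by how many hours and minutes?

the first, by 6 hours 21 minutes

Flight 1 in UTC: 10:54 AM − 7:00 = 3:54 AM on Aug 15.
+14 hours and 40 minutes → arrive 6:34 PM UTC on Aug 15.
Flight 2 in UTC: 11:20 AM + 3:00 = 2:20 PM on Aug 15.
+10 hours 35 minutes → arrive 12:55 AM UTC on Aug 16.
Flight 1 lands earlier by 6 hours 21 minutes.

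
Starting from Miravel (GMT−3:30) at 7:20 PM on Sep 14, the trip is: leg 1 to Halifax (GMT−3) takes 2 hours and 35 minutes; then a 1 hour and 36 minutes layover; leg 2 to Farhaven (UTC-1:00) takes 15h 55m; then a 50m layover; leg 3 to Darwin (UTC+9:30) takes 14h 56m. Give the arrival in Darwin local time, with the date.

8:12 PM on September 16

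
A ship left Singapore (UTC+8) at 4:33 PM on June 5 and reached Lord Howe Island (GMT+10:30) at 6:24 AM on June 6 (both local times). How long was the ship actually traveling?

Departure in UTC: 4:33 PM − 8:00 = 8:33 AM on Jun 5.
Arrival in UTC: 6:24 AM − 10:30 = 7:54 PM on Jun 5.
Elapsed = 7:54 PM − 8:33 AM = 11 hours 21 minutes.

11 hours 21 minutes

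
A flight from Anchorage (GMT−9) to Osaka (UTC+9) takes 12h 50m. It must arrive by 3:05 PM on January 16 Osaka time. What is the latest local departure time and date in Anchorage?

8:15 AM on January 15

Target arrival in UTC: 3:05 PM − 9:00 = 6:05 AM on Jan 16.
Subtract 12 hours 50 minutes → departure 5:15 PM UTC on Jan 15.
Anchorage is UTC−9:00: 5:15 PM − 9:00 = 8:15 AM on Jan 15.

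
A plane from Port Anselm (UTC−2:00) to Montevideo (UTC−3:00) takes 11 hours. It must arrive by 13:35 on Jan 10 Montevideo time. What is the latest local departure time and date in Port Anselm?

03:35 on Jan 10

Target arrival in UTC: 13:35 + 3:00 = 16:35 on Jan 10.
Subtract 11 hours → departure 05:35 UTC on Jan 10.
Port Anselm is UTC−2:00: 05:35 − 2:00 = 03:35 on Jan 10.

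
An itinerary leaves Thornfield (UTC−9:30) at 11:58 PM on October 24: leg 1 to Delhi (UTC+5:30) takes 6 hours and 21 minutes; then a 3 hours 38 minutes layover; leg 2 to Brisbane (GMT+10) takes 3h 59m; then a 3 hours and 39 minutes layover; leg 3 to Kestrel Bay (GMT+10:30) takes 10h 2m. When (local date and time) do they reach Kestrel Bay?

11:37 PM on October 26

Convert departure to UTC: 11:58 PM + 9:30 = 9:28 AM UTC on Oct 25.
Add 6 hours and 21 minutes leg 1 → 3:49 PM UTC.
Add 3 hours 38 minutes layover in Delhi → 7:27 PM UTC.
Add 3 hours 59 minutes leg 2 → 11:26 PM UTC.
Add 3 hours and 39 minutes layover in Brisbane → 3:05 AM UTC (Oct 26).
Add 10 hours 2 minutes leg 3 → 1:07 PM UTC.
Kestrel Bay is UTC+10:30, so local arrival = 1:07 PM + 10:30 = 11:37 PM on Oct 26.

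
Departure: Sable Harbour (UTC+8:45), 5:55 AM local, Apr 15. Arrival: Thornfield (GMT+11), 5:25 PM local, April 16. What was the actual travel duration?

Departure in UTC: 5:55 AM − 8:45 = 9:10 PM on Apr 14.
Arrival in UTC: 5:25 PM − 11:00 = 6:25 AM on Apr 16.
Elapsed = 6:25 AM − 9:10 PM (+2 days) = 33 hours 15 minutes.

33 hours 15 minutes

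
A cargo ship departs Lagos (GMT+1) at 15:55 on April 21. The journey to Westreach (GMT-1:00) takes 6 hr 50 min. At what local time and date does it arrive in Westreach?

20:45 on April 21

Westreach is 2:00 behind Lagos.
After 6 hours and 50 minutes it is 22:45 in Lagos.
Shift by the zone difference: 22:45 − 2:00 = 20:45 on Apr 21 in Westreach.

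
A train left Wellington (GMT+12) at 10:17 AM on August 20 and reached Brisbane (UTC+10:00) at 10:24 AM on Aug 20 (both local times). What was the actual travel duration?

2 hours 7 minutes

Departure in UTC: 10:17 AM − 12:00 = 10:17 PM on Aug 19.
Arrival in UTC: 10:24 AM − 10:00 = 12:24 AM on Aug 20.
Elapsed = 12:24 AM − 10:17 PM (+1 day) = 2 hours 7 minutes.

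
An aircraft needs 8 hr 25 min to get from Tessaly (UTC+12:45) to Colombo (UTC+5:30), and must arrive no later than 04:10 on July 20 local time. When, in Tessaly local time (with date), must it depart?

03:00 on July 20

Target arrival in UTC: 04:10 − 5:30 = 22:40 on Jul 19.
Subtract 8 hours 25 minutes → departure 14:15 UTC on Jul 19.
Tessaly is UTC+12:45: 14:15 + 12:45 = 03:00 on Jul 20.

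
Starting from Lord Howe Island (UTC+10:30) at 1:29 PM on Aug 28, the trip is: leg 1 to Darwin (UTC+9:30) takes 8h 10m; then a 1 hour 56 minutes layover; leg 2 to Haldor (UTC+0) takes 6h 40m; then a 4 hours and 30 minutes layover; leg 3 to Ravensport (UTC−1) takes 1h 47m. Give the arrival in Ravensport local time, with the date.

Convert departure to UTC: 1:29 PM − 10:30 = 2:59 AM UTC on Aug 28.
Add 8 hours and 10 minutes leg 1 → 11:09 AM UTC.
Add 1 hour 56 minutes layover in Darwin → 1:05 PM UTC.
Add 6 hours 40 minutes leg 2 → 7:45 PM UTC.
Add 4 hours and 30 minutes layover in Haldor → 12:15 AM UTC (Aug 29).
Add 1 hour 47 minutes leg 3 → 2:02 AM UTC.
Ravensport is UTC−1:00, so local arrival = 2:02 AM − 1:00 = 1:02 AM on Aug 29.

1:02 AM on August 29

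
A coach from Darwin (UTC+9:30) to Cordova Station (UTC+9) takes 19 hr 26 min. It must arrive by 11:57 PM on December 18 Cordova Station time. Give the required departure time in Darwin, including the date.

Target arrival in UTC: 11:57 PM − 9:00 = 2:57 PM on Dec 18.
Subtract 19 hours 26 minutes → departure 7:31 PM UTC on Dec 17.
Darwin is UTC+9:30: 7:31 PM + 9:30 = 5:01 AM on Dec 18.

5:01 AM on December 18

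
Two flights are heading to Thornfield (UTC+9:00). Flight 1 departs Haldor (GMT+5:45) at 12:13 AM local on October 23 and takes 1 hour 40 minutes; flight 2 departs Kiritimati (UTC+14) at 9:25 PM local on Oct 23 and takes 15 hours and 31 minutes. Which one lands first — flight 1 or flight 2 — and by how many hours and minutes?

the first, by 26 hours 48 minutes

Flight 1 in UTC: 12:13 AM − 5:45 = 6:28 PM on Oct 22.
+1 hour and 40 minutes → arrive 8:08 PM UTC on Oct 22.
Flight 2 in UTC: 9:25 PM − 14:00 = 7:25 AM on Oct 23.
+15 hours and 31 minutes → arrive 10:56 PM UTC on Oct 23.
Flight 1 lands earlier by 26 hours 48 minutes.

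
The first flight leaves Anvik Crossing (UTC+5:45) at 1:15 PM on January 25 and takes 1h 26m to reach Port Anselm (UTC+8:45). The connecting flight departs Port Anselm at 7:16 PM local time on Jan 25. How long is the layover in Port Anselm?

Convert departure to UTC: 1:15 PM − 5:45 = 7:30 AM UTC on Jan 25.
Add 1 hour 26 minutes flight time → 8:56 AM UTC.
Port Anselm is UTC+8:45, so local arrival = 8:56 AM + 8:45 = 5:41 PM on Jan 25.
Layover = 7:16 PM − 5:41 PM = 1 hour 35 minutes.

1 hour 35 minutes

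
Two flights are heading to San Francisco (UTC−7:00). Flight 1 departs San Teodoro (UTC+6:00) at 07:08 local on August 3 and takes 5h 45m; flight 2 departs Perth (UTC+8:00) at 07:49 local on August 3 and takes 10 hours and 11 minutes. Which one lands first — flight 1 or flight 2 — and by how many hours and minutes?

Flight 1 in UTC: 07:08 − 6:00 = 01:08 on Aug 3.
+5 hours and 45 minutes → arrive 06:53 UTC on Aug 3.
Flight 2 in UTC: 07:49 − 8:00 = 23:49 on Aug 2.
+10 hours and 11 minutes → arrive 10:00 UTC on Aug 3.
Flight 1 lands earlier by 3 hours 7 minutes.

the first, by 3 hours 7 minutes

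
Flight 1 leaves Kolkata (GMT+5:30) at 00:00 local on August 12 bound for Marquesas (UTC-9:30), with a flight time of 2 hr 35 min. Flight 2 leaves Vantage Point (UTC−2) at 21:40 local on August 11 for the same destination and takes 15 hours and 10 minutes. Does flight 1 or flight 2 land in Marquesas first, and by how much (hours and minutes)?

Flight 1 in UTC: 00:00 − 5:30 = 18:30 on Aug 11.
+2 hours 35 minutes → arrive 21:05 UTC on Aug 11.
Flight 2 in UTC: 21:40 + 2:00 = 23:40 on Aug 11.
+15 hours and 10 minutes → arrive 14:50 UTC on Aug 12.
Flight 1 lands earlier by 17 hours 45 minutes.

the first, by 17 hours 45 minutes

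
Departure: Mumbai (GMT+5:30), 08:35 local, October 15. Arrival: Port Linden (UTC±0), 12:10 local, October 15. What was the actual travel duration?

9 hours 5 minutes

Departure in UTC: 08:35 − 5:30 = 03:05 on Oct 15.
Arrival is already UTC: 12:10 on Oct 15.
Elapsed = 12:10 − 03:05 = 9 hours 5 minutes.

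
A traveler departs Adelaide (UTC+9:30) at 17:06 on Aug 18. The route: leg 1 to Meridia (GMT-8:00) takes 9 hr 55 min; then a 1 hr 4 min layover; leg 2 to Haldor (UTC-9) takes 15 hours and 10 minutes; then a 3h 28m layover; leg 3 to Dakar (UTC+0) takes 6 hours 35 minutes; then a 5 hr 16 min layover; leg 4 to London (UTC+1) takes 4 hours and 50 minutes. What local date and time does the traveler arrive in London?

06:54 on August 20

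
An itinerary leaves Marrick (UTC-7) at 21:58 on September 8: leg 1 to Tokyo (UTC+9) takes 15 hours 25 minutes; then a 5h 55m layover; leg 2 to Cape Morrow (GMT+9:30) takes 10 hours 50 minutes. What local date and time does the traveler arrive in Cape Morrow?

Convert departure to UTC: 21:58 + 7:00 = 04:58 UTC on Sep 9.
Add 15 hours and 25 minutes leg 1 → 20:23 UTC.
Add 5 hours 55 minutes layover in Tokyo → 02:18 UTC (Sep 10).
Add 10 hours 50 minutes leg 2 → 13:08 UTC.
Cape Morrow is UTC+9:30, so local arrival = 13:08 + 9:30 = 22:38 on Sep 10.

22:38 on September 10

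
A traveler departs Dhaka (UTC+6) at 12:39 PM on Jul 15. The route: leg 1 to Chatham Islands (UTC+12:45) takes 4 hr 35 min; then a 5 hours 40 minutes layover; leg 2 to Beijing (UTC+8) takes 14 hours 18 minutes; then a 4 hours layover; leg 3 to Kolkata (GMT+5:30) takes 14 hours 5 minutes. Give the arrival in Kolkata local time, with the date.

Convert departure to UTC: 12:39 PM − 6:00 = 6:39 AM UTC on Jul 15.
Add 4 hours and 35 minutes leg 1 → 11:14 AM UTC.
Add 5 hours and 40 minutes layover in Chatham Islands → 4:54 PM UTC.
Add 14 hours 18 minutes leg 2 → 7:12 AM UTC (Jul 16).
Add 4 hours layover in Beijing → 11:12 AM UTC.
Add 14 hours and 5 minutes leg 3 → 1:17 AM UTC (Jul 17).
Kolkata is UTC+5:30, so local arrival = 1:17 AM + 5:30 = 6:47 AM on Jul 17.

6:47 AM on Jul 17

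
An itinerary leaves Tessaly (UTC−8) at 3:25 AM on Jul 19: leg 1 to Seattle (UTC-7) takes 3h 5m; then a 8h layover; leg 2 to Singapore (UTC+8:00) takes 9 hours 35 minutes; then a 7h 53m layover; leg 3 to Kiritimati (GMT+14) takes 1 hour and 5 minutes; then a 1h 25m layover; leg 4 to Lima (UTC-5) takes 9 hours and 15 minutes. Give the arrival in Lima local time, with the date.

10:43 PM on July 20

Convert departure to UTC: 3:25 AM + 8:00 = 11:25 AM UTC on Jul 19.
Add 3 hours and 5 minutes leg 1 → 2:30 PM UTC.
Add 8 hours layover in Seattle → 10:30 PM UTC.
Add 9 hours 35 minutes leg 2 → 8:05 AM UTC (Jul 20).
Add 7 hours and 53 minutes layover in Singapore → 3:58 PM UTC.
Add 1 hour and 5 minutes leg 3 → 5:03 PM UTC.
Add 1 hour 25 minutes layover in Kiritimati → 6:28 PM UTC.
Add 9 hours 15 minutes leg 4 → 3:43 AM UTC (Jul 21).
Lima is UTC−5:00, so local arrival = 3:43 AM − 5:00 = 10:43 PM on Jul 20.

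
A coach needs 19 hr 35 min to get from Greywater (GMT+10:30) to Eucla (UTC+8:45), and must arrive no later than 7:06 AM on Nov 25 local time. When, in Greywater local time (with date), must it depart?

1:16 PM on November 24

Target arrival in UTC: 7:06 AM − 8:45 = 10:21 PM on Nov 24.
Subtract 19 hours 35 minutes → departure 2:46 AM UTC on Nov 24.
Greywater is UTC+10:30: 2:46 AM + 10:30 = 1:16 PM on Nov 24.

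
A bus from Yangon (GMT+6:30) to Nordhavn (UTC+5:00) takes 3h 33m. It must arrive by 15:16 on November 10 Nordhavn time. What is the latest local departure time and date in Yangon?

Target arrival in UTC: 15:16 − 5:00 = 10:16 on Nov 10.
Subtract 3 hours 33 minutes → departure 06:43 UTC on Nov 10.
Yangon is UTC+6:30: 06:43 + 6:30 = 13:13 on Nov 10.

13:13 on November 10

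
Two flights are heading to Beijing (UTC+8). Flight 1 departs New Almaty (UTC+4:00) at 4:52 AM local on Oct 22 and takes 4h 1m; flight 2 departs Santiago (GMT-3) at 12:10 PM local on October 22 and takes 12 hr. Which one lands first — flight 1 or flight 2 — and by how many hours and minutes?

Flight 1 in UTC: 4:52 AM − 4:00 = 12:52 AM on Oct 22.
+4 hours and 1 minute → arrive 4:53 AM UTC on Oct 22.
Flight 2 in UTC: 12:10 PM + 3:00 = 3:10 PM on Oct 22.
+12 hours → arrive 3:10 AM UTC on Oct 23.
Flight 1 lands earlier by 22 hours 17 minutes.

the first, by 22 hours 17 minutes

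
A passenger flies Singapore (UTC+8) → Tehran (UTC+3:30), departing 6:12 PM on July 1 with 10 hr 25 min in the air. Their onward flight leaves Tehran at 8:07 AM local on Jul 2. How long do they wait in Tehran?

Convert departure to UTC: 6:12 PM − 8:00 = 10:12 AM UTC on Jul 1.
Add 10 hours and 25 minutes flight time → 8:37 PM UTC.
Tehran is UTC+3:30, so local arrival = 8:37 PM + 3:30 = 12:07 AM on Jul 2.
Layover = 8:07 AM − 12:07 AM = 8 hours.

8 hours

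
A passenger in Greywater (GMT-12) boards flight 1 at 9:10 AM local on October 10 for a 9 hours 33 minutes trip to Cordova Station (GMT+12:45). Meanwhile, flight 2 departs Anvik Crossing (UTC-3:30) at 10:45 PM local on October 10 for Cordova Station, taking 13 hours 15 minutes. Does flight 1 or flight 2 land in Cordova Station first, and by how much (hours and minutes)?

the first, by 8 hours 47 minutes

Flight 1 in UTC: 9:10 AM + 12:00 = 9:10 PM on Oct 10.
+9 hours and 33 minutes → arrive 6:43 AM UTC on Oct 11.
Flight 2 in UTC: 10:45 PM + 3:30 = 2:15 AM on Oct 11.
+13 hours and 15 minutes → arrive 3:30 PM UTC on Oct 11.
Flight 1 lands earlier by 8 hours 47 minutes.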